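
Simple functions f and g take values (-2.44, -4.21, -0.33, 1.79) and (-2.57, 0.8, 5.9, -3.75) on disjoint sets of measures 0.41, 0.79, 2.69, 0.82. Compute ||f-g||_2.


Step 1: Compute differences f_i - g_i:
  -2.44 - -2.57 = 0.13
  -4.21 - 0.8 = -5.01
  -0.33 - 5.9 = -6.23
  1.79 - -3.75 = 5.54
Step 2: Compute |diff|^2 * measure for each set:
  |0.13|^2 * 0.41 = 0.0169 * 0.41 = 0.006929
  |-5.01|^2 * 0.79 = 25.1001 * 0.79 = 19.829079
  |-6.23|^2 * 2.69 = 38.8129 * 2.69 = 104.406701
  |5.54|^2 * 0.82 = 30.6916 * 0.82 = 25.167112
Step 3: Sum = 149.409821
Step 4: ||f-g||_2 = (149.409821)^(1/2) = 12.223331


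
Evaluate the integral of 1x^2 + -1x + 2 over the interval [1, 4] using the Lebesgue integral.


The Lebesgue integral of a Riemann-integrable function agrees with the Riemann integral.
Antiderivative F(x) = (1/3)x^3 + (-1/2)x^2 + 2x
F(4) = (1/3)*4^3 + (-1/2)*4^2 + 2*4
     = (1/3)*64 + (-1/2)*16 + 2*4
     = 21.333333 + -8 + 8
     = 21.333333
F(1) = 1.833333
Integral = F(4) - F(1) = 21.333333 - 1.833333 = 19.5


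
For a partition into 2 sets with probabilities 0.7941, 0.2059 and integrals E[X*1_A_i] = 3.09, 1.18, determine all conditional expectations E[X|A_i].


For each cell A_i: E[X|A_i] = E[X*1_A_i] / P(A_i)
Step 1: E[X|A_1] = 3.09 / 0.7941 = 3.891198
Step 2: E[X|A_2] = 1.18 / 0.2059 = 5.730937
Verification: E[X] = sum E[X*1_A_i] = 3.09 + 1.18 = 4.27


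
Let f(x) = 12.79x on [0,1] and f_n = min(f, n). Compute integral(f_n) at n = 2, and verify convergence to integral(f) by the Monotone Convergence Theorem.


f(x) = 12.79x on [0,1]; f_n(x) = min(12.79x, n). At n = 2:
Step 1: f(x) reaches 2 at x = 2/12.79 = 0.156372
Step 2: integral(f_2) = integral(12.79x, 0, 0.156372) + integral(2, 0.156372, 1)
       = 12.79*0.156372^2/2 + 2*(1 - 0.156372)
       = 0.156372 + 1.687256
       = 1.843628
Step 3: As n -> infinity, f_n increases to f, so by MCT integral(f_n) -> integral(f) = 12.79/2 = 6.395.
Convergence: integral(f_2) = 1.843628 -> 6.395 as n -> infinity


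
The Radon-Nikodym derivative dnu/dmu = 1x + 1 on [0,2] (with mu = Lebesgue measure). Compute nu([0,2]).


nu(A) = integral_A (dnu/dmu) dmu = integral_0^2 (1x + 1) dx
Step 1: Antiderivative F(x) = (1/2)x^2 + 1x
Step 2: F(2) = (1/2)*2^2 + 1*2 = 2 + 2 = 4
Step 3: F(0) = (1/2)*0^2 + 1*0 = 0.0 + 0 = 0.0
Step 4: nu([0,2]) = F(2) - F(0) = 4 - 0.0 = 4


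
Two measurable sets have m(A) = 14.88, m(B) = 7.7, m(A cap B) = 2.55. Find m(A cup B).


By inclusion-exclusion: m(A u B) = m(A) + m(B) - m(A n B)
= 14.88 + 7.7 - 2.55
= 20.03


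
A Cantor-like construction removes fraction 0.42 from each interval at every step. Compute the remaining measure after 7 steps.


Step 1: At each step, fraction remaining = 1 - 0.42 = 0.58
Step 2: After 7 steps, measure = (0.58)^7
Result = 0.02208


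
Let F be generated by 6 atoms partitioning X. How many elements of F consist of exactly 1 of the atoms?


Each element of F is a union of some subset of the 6 atoms.
Elements that are unions of exactly 1 atoms correspond to 1-element subsets of the 6 atoms.
Count = C(6, 1) = 6! / (1! * 5!) = 6.


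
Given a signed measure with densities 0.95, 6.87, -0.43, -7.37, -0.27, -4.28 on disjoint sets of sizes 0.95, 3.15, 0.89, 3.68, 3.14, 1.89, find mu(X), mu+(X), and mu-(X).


Step 1: Compute signed measure on each set:
  Set 1: 0.95 * 0.95 = 0.9025
  Set 2: 6.87 * 3.15 = 21.6405
  Set 3: -0.43 * 0.89 = -0.3827
  Set 4: -7.37 * 3.68 = -27.1216
  Set 5: -0.27 * 3.14 = -0.8478
  Set 6: -4.28 * 1.89 = -8.0892
Step 2: Total signed measure = (0.9025) + (21.6405) + (-0.3827) + (-27.1216) + (-0.8478) + (-8.0892)
     = -13.8983
Step 3: Positive part mu+(X) = sum of positive contributions = 22.543
Step 4: Negative part mu-(X) = |sum of negative contributions| = 36.4413


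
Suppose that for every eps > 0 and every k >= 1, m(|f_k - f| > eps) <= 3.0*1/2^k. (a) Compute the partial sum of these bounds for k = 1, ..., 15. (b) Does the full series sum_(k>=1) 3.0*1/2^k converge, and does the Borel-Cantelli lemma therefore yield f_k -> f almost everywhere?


Step 1: List the terms 3.0*1/2^k for k = 1 to 15:
  k=1: 1.5
  k=2: 0.75
  k=3: 0.375
  k=4: 0.1875
  k=5: 0.09375
  k=6: 0.046875
  k=7: 0.023438
  k=8: 0.011719
  k=9: 0.005859
  k=10: 0.00293
  k=11: 0.001465
  k=12: 7.324219e-04
  k=13: 3.662109e-04
  k=14: 1.831055e-04
  k=15: 9.155273e-05
Step 2: Partial sum = 1.5 + 0.75 + 0.375 + 0.1875 + 0.09375 + 0.046875 + 0.023438 + 0.011719 + 0.005859 + 0.00293 + 0.001465 + 7.324219e-04 + 3.662109e-04 + 1.831055e-04 + 9.155273e-05
     = 2.999908
Step 3: The full series sum_(k>=1) 3.0*1/2^k converges (geometric series with ratio 1/2 < 1; a constant multiple of a convergent series converges).
Step 4: Fix eps > 0. Since sum_k m(|f_k - f| > eps) < infinity, the Borel-Cantelli lemma gives
        m(limsup_k {|f_k - f| > eps}) = 0, i.e. for a.e. x, |f_k(x) - f(x)| <= eps for all large k.
        Applying this with eps = 1/j for j = 1, 2, ... and intersecting the countably many full-measure sets,
        for a.e. x we get limsup_k |f_k(x) - f(x)| <= 1/j for every j, hence f_k -> f almost everywhere.
Conclusion: series converges; Borel-Cantelli yields f_k -> f a.e.


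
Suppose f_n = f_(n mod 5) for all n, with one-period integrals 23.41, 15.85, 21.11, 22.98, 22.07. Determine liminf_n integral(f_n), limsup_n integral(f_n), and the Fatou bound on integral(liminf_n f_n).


The sequence (integral(f_n)) is periodic with period 5, repeating the values 23.41, 15.85, 21.11, 22.98, 22.07 indefinitely.
Step 1: For a periodic sequence, every tail (a_m, a_(m+1), ...) contains all 5 period values infinitely often.
Step 2: Hence inf of every tail = min of the period values = min(23.41, 15.85, 21.11, 22.98, 22.07) = 15.85.
        liminf_n integral(f_n) = sup over m of (inf of tail from m) = 15.85.
Step 3: Similarly sup of every tail = max of the period values = 23.41.
        limsup_n integral(f_n) = 23.41.
Step 4: Fatou's lemma: integral(liminf_n f_n) <= liminf_n integral(f_n) = 15.85.
        So the integral of the pointwise liminf is at most 15.85.


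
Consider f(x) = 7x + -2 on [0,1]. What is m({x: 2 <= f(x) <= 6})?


f^(-1)([2, 6]) = {x : 2 <= 7x + -2 <= 6}
Solving: (2 - -2)/7 <= x <= (6 - -2)/7
= [0.571429, 1.142857]
Intersecting with [0,1]: [0.571429, 1]
Measure = 1 - 0.571429 = 0.428571


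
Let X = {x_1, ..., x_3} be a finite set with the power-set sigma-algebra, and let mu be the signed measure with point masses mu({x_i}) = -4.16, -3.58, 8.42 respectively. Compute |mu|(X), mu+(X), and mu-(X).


Step 1: Every measurable set is a union of atoms (the cells / points), so a Hahn decomposition is
  obtained by grouping atoms by sign: P = union of atoms with mu > 0, N = union of the remaining atoms.
  Atoms in P (indices): 3;  atoms in N (indices): 1, 2
  Positive values: 8.42
  Negative values: -4.16, -3.58
Step 2: mu+(X) = mu(P) = sum of positive atom values = 8.42
Step 3: mu-(X) = -mu(N) = sum of |negative atom values| = 7.74
Step 4: |mu|(X) = mu+(X) + mu-(X) = 8.42 + 7.74 = 16.16


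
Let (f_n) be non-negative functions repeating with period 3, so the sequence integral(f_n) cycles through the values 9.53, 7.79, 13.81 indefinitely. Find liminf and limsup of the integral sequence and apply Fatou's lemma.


The sequence (integral(f_n)) is periodic with period 3, repeating the values 9.53, 7.79, 13.81 indefinitely.
Step 1: For a periodic sequence, every tail (a_m, a_(m+1), ...) contains all 3 period values infinitely often.
Step 2: Hence inf of every tail = min of the period values = min(9.53, 7.79, 13.81) = 7.79.
        liminf_n integral(f_n) = sup over m of (inf of tail from m) = 7.79.
Step 3: Similarly sup of every tail = max of the period values = 13.81.
        limsup_n integral(f_n) = 13.81.
Step 4: Fatou's lemma: integral(liminf_n f_n) <= liminf_n integral(f_n) = 7.79.
        So the integral of the pointwise liminf is at most 7.79.


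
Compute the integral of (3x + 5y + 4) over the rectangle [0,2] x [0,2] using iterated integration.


By Fubini, integrate in x first, then y.
Step 1: Fix y, integrate over x in [0,2]:
  integral(3x + 5y + 4, x=0..2)
  = 3*(2^2 - 0^2)/2 + (5y + 4)*(2 - 0)
  = 6 + (5y + 4)*2
  = 6 + 10y + 8
  = 14 + 10y
Step 2: Integrate over y in [0,2]:
  integral(14 + 10y, y=0..2)
  = 14*2 + 10*(2^2 - 0^2)/2
  = 28 + 20
  = 48


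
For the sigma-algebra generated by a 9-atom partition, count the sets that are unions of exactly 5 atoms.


Each element of F is a union of some subset of the 9 atoms.
Elements that are unions of exactly 5 atoms correspond to 5-element subsets of the 9 atoms.
Count = C(9, 5) = 9! / (5! * 4!) = 126.


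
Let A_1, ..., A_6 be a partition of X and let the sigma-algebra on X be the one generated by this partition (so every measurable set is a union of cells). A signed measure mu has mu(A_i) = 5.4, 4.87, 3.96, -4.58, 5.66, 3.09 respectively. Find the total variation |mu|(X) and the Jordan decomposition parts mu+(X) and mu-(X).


Step 1: Every measurable set is a union of atoms (the cells / points), so a Hahn decomposition is
  obtained by grouping atoms by sign: P = union of atoms with mu > 0, N = union of the remaining atoms.
  Atoms in P (indices): 1, 2, 3, 5, 6;  atoms in N (indices): 4
  Positive values: 5.4, 4.87, 3.96, 5.66, 3.09
  Negative values: -4.58
Step 2: mu+(X) = mu(P) = sum of positive atom values = 22.98
Step 3: mu-(X) = -mu(N) = sum of |negative atom values| = 4.58
Step 4: |mu|(X) = mu+(X) + mu-(X) = 22.98 + 4.58 = 27.56


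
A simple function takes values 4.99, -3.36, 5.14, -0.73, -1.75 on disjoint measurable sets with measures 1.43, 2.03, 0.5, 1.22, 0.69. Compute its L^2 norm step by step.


Step 1: Compute |f_i|^2 for each value:
  |4.99|^2 = 24.9001
  |-3.36|^2 = 11.2896
  |5.14|^2 = 26.4196
  |-0.73|^2 = 0.5329
  |-1.75|^2 = 3.0625
Step 2: Multiply by measures and sum:
  24.9001 * 1.43 = 35.607143
  11.2896 * 2.03 = 22.917888
  26.4196 * 0.5 = 13.2098
  0.5329 * 1.22 = 0.650138
  3.0625 * 0.69 = 2.113125
Sum = 35.607143 + 22.917888 + 13.2098 + 0.650138 + 2.113125 = 74.498094
Step 3: Take the p-th root:
||f||_2 = (74.498094)^(1/2) = 8.631228


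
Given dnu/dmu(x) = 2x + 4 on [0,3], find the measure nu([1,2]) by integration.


nu(A) = integral_A (dnu/dmu) dmu = integral_1^2 (2x + 4) dx
Step 1: Antiderivative F(x) = (2/2)x^2 + 4x
Step 2: F(2) = (2/2)*2^2 + 4*2 = 4 + 8 = 12
Step 3: F(1) = (2/2)*1^2 + 4*1 = 1 + 4 = 5
Step 4: nu([1,2]) = F(2) - F(1) = 12 - 5 = 7


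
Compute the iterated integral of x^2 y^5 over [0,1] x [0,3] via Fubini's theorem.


By Fubini's theorem, the double integral factors as a product of single integrals:
Step 1: integral_0^1 x^2 dx = [x^3/3] from 0 to 1
     = 1^3/3 = 0.333333
Step 2: integral_0^3 y^5 dy = [y^6/6] from 0 to 3
     = 3^6/6 = 121.5
Step 3: Double integral = 0.333333 * 121.5 = 40.5


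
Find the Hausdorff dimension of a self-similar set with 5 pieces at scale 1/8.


For a self-similar set with N copies scaled by 1/r:
dim_H = log(N)/log(r) = log(5)/log(8)
= 1.609438/2.079442
= 0.773976


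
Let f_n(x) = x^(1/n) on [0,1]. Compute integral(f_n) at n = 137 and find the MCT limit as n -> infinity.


At n = 137: f_137(x) = x^(1/137).
Step 1: integral(x^(1/137), 0, 1) = [x^(1/137+1) / (1/137+1)] from 0 to 1
     = 1 / (1/137 + 1) = 1 / ((137+1)/137) = 137/(137+1)
     = 137/138 = 0.992754
Step 2: As n -> infinity, f_n(x) = x^(1/n) -> 1 for x in (0,1], and f_n is increasing in n.
By MCT, lim_n integral(f_n) = integral(lim_n f_n) = integral(1, 0, 1) = 1.
Step 3: Verify convergence: 137/138 = 0.992754 -> 1


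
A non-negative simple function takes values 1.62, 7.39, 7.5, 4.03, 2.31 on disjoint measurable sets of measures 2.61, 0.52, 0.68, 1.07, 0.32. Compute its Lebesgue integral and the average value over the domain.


Step 1: Integral = sum(value_i * measure_i)
= 1.62*2.61 + 7.39*0.52 + 7.5*0.68 + 4.03*1.07 + 2.31*0.32
= 4.2282 + 3.8428 + 5.1 + 4.3121 + 0.7392
= 18.2223
Step 2: Total measure of domain = 2.61 + 0.52 + 0.68 + 1.07 + 0.32 = 5.2
Step 3: Average value = 18.2223 / 5.2 = 3.504288


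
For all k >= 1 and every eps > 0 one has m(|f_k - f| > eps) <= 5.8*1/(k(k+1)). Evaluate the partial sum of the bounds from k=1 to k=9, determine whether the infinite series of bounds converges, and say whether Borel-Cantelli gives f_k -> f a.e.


Step 1: List the terms 5.8*1/(k(k+1)) for k = 1 to 9:
  k=1: 2.9
  k=2: 0.966667
  k=3: 0.483333
  k=4: 0.29
  k=5: 0.193333
  k=6: 0.138095
  k=7: 0.103571
  k=8: 0.080556
  k=9: 0.064444
Step 2: Partial sum = 2.9 + 0.966667 + 0.483333 + 0.29 + 0.193333 + 0.138095 + 0.103571 + 0.080556 + 0.064444
     = 5.22
Step 3: The full series sum_(k>=1) 5.8*1/(k(k+1)) converges (telescoping series sum 1/(k(k+1)) = 1; a constant multiple of a convergent series converges).
Step 4: Fix eps > 0. Since sum_k m(|f_k - f| > eps) < infinity, the Borel-Cantelli lemma gives
        m(limsup_k {|f_k - f| > eps}) = 0, i.e. for a.e. x, |f_k(x) - f(x)| <= eps for all large k.
        Applying this with eps = 1/j for j = 1, 2, ... and intersecting the countably many full-measure sets,
        for a.e. x we get limsup_k |f_k(x) - f(x)| <= 1/j for every j, hence f_k -> f almost everywhere.
Conclusion: series converges; Borel-Cantelli yields f_k -> f a.e.


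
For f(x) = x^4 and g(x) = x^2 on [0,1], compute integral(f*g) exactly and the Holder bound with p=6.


Step 1: Exact integral of f*g = integral(x^6, 0, 1) = 1/7
     = 0.142857
Step 2: Holder bound with p=6, q=1.2:
  ||f||_p = (integral x^24 dx)^(1/6) = (1/25)^(1/6) = 0.584804
  ||g||_q = (integral x^2.4 dx)^(1/1.2) = (1/3.4)^(1/1.2) = 0.360662
Step 3: Holder bound = ||f||_p * ||g||_q = 0.584804 * 0.360662 = 0.210917
Verification: 0.142857 <= 0.210917 (Holder holds)


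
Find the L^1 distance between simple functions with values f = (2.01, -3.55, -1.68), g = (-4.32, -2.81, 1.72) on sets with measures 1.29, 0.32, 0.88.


Step 1: Compute differences f_i - g_i:
  2.01 - -4.32 = 6.33
  -3.55 - -2.81 = -0.74
  -1.68 - 1.72 = -3.4
Step 2: Compute |diff|^1 * measure for each set:
  |6.33|^1 * 1.29 = 6.33 * 1.29 = 8.1657
  |-0.74|^1 * 0.32 = 0.74 * 0.32 = 0.2368
  |-3.4|^1 * 0.88 = 3.4 * 0.88 = 2.992
Step 3: Sum = 11.3945
Step 4: ||f-g||_1 = (11.3945)^(1/1) = 11.3945


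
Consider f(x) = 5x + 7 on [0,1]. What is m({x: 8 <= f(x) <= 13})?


f^(-1)([8, 13]) = {x : 8 <= 5x + 7 <= 13}
Solving: (8 - 7)/5 <= x <= (13 - 7)/5
= [0.2, 1.2]
Intersecting with [0,1]: [0.2, 1]
Measure = 1 - 0.2 = 0.8


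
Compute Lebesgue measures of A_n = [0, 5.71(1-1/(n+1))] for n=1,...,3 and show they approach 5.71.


By continuity of measure from below: if A_n increases to A, then m(A_n) -> m(A).
Here A = [0, 5.71], so m(A) = 5.71
Step 1: a_1 = 5.71*(1 - 1/2) = 2.855, m(A_1) = 2.855
Step 2: a_2 = 5.71*(1 - 1/3) = 3.8067, m(A_2) = 3.8067
Step 3: a_3 = 5.71*(1 - 1/4) = 4.2825, m(A_3) = 4.2825
Limit: m(A_n) -> m([0,5.71]) = 5.71


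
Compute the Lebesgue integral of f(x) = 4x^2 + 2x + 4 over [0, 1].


The Lebesgue integral of a Riemann-integrable function agrees with the Riemann integral.
Antiderivative F(x) = (4/3)x^3 + (2/2)x^2 + 4x
F(1) = (4/3)*1^3 + (2/2)*1^2 + 4*1
     = (4/3)*1 + (2/2)*1 + 4*1
     = 1.333333 + 1 + 4
     = 6.333333
F(0) = 0.0
Integral = F(1) - F(0) = 6.333333 - 0.0 = 6.333333


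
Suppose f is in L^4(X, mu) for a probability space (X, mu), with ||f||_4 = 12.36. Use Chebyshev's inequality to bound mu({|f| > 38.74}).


Chebyshev/Markov inequality: mu(|f| > eps) <= (||f||_p / eps)^p
Step 1: ||f||_4 / eps = 12.36 / 38.74 = 0.31905
Step 2: Raise to power p = 4:
  (0.31905)^4 = 0.010362
Step 3: Therefore mu(|f| > 38.74) <= 0.010362


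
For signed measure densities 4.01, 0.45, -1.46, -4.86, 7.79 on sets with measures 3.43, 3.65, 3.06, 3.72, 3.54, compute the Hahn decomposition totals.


Step 1: Compute signed measure on each set:
  Set 1: 4.01 * 3.43 = 13.7543
  Set 2: 0.45 * 3.65 = 1.6425
  Set 3: -1.46 * 3.06 = -4.4676
  Set 4: -4.86 * 3.72 = -18.0792
  Set 5: 7.79 * 3.54 = 27.5766
Step 2: Total signed measure = (13.7543) + (1.6425) + (-4.4676) + (-18.0792) + (27.5766)
     = 20.4266
Step 3: Positive part mu+(X) = sum of positive contributions = 42.9734
Step 4: Negative part mu-(X) = |sum of negative contributions| = 22.5468


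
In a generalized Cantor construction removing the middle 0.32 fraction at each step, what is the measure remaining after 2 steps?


Step 1: At each step, fraction remaining = 1 - 0.32 = 0.68
Step 2: After 2 steps, measure = (0.68)^2
Step 3: Computing the power step by step:
  After step 1: 0.68
  After step 2: 0.4624
Result = 0.4624


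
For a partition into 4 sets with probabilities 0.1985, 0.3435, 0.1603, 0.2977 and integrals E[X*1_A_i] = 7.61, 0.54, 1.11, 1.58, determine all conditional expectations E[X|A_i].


For each cell A_i: E[X|A_i] = E[X*1_A_i] / P(A_i)
Step 1: E[X|A_1] = 7.61 / 0.1985 = 38.337531
Step 2: E[X|A_2] = 0.54 / 0.3435 = 1.572052
Step 3: E[X|A_3] = 1.11 / 0.1603 = 6.924517
Step 4: E[X|A_4] = 1.58 / 0.2977 = 5.307356
Verification: E[X] = sum E[X*1_A_i] = 7.61 + 0.54 + 1.11 + 1.58 = 10.84


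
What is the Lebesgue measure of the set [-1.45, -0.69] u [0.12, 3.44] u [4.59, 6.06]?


For pairwise disjoint intervals, m(union) = sum of lengths.
= (-0.69 - -1.45) + (3.44 - 0.12) + (6.06 - 4.59)
= 0.76 + 3.32 + 1.47
= 5.55


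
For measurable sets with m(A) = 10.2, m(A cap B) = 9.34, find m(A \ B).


m(A \ B) = m(A) - m(A n B)
= 10.2 - 9.34
= 0.86


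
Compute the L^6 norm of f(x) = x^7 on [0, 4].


Step 1: ||f||_6 = (integral_0^4 |x^7|^6 dx)^(1/6)
     = (integral_0^4 x^42 dx)^(1/6)
Step 2: integral_0^4 x^42 dx = [x^43/(43)] from 0 to 4 = 4^43/43
     = 77371252455336267181195264/43 = 1.799331e+24
Step 3: ||f||_6 = (1.799331e+24)^(1/6) = 11028.552847


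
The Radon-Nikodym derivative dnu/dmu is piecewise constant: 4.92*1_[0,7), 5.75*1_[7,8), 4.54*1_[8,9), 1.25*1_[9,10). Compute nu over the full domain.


Integrate each piece of the Radon-Nikodym derivative:
Step 1: integral_0^7 4.92 dx = 4.92*(7-0) = 4.92*7 = 34.44
Step 2: integral_7^8 5.75 dx = 5.75*(8-7) = 5.75*1 = 5.75
Step 3: integral_8^9 4.54 dx = 4.54*(9-8) = 4.54*1 = 4.54
Step 4: integral_9^10 1.25 dx = 1.25*(10-9) = 1.25*1 = 1.25
Total: 34.44 + 5.75 + 4.54 + 1.25 = 45.98


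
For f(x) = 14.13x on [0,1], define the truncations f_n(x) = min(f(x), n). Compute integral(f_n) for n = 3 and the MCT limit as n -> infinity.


f(x) = 14.13x on [0,1]; f_n(x) = min(14.13x, n). At n = 3:
Step 1: f(x) reaches 3 at x = 3/14.13 = 0.212314
Step 2: integral(f_3) = integral(14.13x, 0, 0.212314) + integral(3, 0.212314, 1)
       = 14.13*0.212314^2/2 + 3*(1 - 0.212314)
       = 0.318471 + 2.363057
       = 2.681529
Step 3: As n -> infinity, f_n increases to f, so by MCT integral(f_n) -> integral(f) = 14.13/2 = 7.065.
Convergence: integral(f_3) = 2.681529 -> 7.065 as n -> infinity


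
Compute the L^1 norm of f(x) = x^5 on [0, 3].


Step 1: ||f||_1 = (integral_0^3 |x^5|^1 dx)^(1/1)
     = (integral_0^3 x^5 dx)^(1/1)
Step 2: integral_0^3 x^5 dx = [x^6/(6)] from 0 to 3 = 3^6/6
     = 729/6 = 121.5
Step 3: ||f||_1 = (121.5)^(1/1) = 121.5


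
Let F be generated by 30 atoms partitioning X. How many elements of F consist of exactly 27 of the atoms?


Each element of F is a union of some subset of the 30 atoms.
Elements that are unions of exactly 27 atoms correspond to 27-element subsets of the 30 atoms.
Count = C(30, 27) = 30! / (27! * 3!) = 4060.


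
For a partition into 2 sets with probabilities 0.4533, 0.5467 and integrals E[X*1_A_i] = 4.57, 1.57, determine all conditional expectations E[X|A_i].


For each cell A_i: E[X|A_i] = E[X*1_A_i] / P(A_i)
Step 1: E[X|A_1] = 4.57 / 0.4533 = 10.081624
Step 2: E[X|A_2] = 1.57 / 0.5467 = 2.871776
Verification: E[X] = sum E[X*1_A_i] = 4.57 + 1.57 = 6.14


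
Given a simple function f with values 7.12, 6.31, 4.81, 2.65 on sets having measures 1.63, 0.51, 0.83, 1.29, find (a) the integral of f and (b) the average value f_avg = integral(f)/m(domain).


Step 1: Integral = sum(value_i * measure_i)
= 7.12*1.63 + 6.31*0.51 + 4.81*0.83 + 2.65*1.29
= 11.6056 + 3.2181 + 3.9923 + 3.4185
= 22.2345
Step 2: Total measure of domain = 1.63 + 0.51 + 0.83 + 1.29 = 4.26
Step 3: Average value = 22.2345 / 4.26 = 5.219366


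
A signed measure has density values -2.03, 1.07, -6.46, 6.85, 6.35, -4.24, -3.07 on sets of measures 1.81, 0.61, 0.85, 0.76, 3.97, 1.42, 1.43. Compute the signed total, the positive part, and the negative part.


Step 1: Compute signed measure on each set:
  Set 1: -2.03 * 1.81 = -3.6743
  Set 2: 1.07 * 0.61 = 0.6527
  Set 3: -6.46 * 0.85 = -5.491
  Set 4: 6.85 * 0.76 = 5.206
  Set 5: 6.35 * 3.97 = 25.2095
  Set 6: -4.24 * 1.42 = -6.0208
  Set 7: -3.07 * 1.43 = -4.3901
Step 2: Total signed measure = (-3.6743) + (0.6527) + (-5.491) + (5.206) + (25.2095) + (-6.0208) + (-4.3901)
     = 11.492
Step 3: Positive part mu+(X) = sum of positive contributions = 31.0682
Step 4: Negative part mu-(X) = |sum of negative contributions| = 19.5762


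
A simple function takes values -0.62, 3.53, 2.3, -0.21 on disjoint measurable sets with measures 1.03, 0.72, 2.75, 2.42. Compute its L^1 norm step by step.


Step 1: Compute |f_i|^1 for each value:
  |-0.62|^1 = 0.62
  |3.53|^1 = 3.53
  |2.3|^1 = 2.3
  |-0.21|^1 = 0.21
Step 2: Multiply by measures and sum:
  0.62 * 1.03 = 0.6386
  3.53 * 0.72 = 2.5416
  2.3 * 2.75 = 6.325
  0.21 * 2.42 = 0.5082
Sum = 0.6386 + 2.5416 + 6.325 + 0.5082 = 10.0134
Step 3: Take the p-th root:
||f||_1 = (10.0134)^(1/1) = 10.0134


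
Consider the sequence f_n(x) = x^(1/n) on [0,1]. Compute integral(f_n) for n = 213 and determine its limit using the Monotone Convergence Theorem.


At n = 213: f_213(x) = x^(1/213).
Step 1: integral(x^(1/213), 0, 1) = [x^(1/213+1) / (1/213+1)] from 0 to 1
     = 1 / (1/213 + 1) = 1 / ((213+1)/213) = 213/(213+1)
     = 213/214 = 0.995327
Step 2: As n -> infinity, f_n(x) = x^(1/n) -> 1 for x in (0,1], and f_n is increasing in n.
By MCT, lim_n integral(f_n) = integral(lim_n f_n) = integral(1, 0, 1) = 1.
Step 3: Verify convergence: 213/214 = 0.995327 -> 1


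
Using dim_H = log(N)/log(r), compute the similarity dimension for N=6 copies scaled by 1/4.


For a self-similar set with N copies scaled by 1/r:
dim_H = log(N)/log(r) = log(6)/log(4)
= 1.791759/1.386294
= 1.292481


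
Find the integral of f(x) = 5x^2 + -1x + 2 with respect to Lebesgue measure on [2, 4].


The Lebesgue integral of a Riemann-integrable function agrees with the Riemann integral.
Antiderivative F(x) = (5/3)x^3 + (-1/2)x^2 + 2x
F(4) = (5/3)*4^3 + (-1/2)*4^2 + 2*4
     = (5/3)*64 + (-1/2)*16 + 2*4
     = 106.666667 + -8 + 8
     = 106.666667
F(2) = 15.333333
Integral = F(4) - F(2) = 106.666667 - 15.333333 = 91.333333


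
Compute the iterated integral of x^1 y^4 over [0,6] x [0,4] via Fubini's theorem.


By Fubini's theorem, the double integral factors as a product of single integrals:
Step 1: integral_0^6 x^1 dx = [x^2/2] from 0 to 6
     = 6^2/2 = 18
Step 2: integral_0^4 y^4 dy = [y^5/5] from 0 to 4
     = 4^5/5 = 204.8
Step 3: Double integral = 18 * 204.8 = 3686.4


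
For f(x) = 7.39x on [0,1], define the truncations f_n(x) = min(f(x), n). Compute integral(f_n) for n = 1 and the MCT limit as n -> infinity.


f(x) = 7.39x on [0,1]; f_n(x) = min(7.39x, n). At n = 1:
Step 1: f(x) reaches 1 at x = 1/7.39 = 0.135318
Step 2: integral(f_1) = integral(7.39x, 0, 0.135318) + integral(1, 0.135318, 1)
       = 7.39*0.135318^2/2 + 1*(1 - 0.135318)
       = 0.067659 + 0.864682
       = 0.932341
Step 3: As n -> infinity, f_n increases to f, so by MCT integral(f_n) -> integral(f) = 7.39/2 = 3.695.
Convergence: integral(f_1) = 0.932341 -> 3.695 as n -> infinity


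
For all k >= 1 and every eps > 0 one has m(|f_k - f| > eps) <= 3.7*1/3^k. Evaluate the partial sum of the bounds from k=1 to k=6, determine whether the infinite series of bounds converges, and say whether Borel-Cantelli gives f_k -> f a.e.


Step 1: List the terms 3.7*1/3^k for k = 1 to 6:
  k=1: 1.233333
  k=2: 0.411111
  k=3: 0.137037
  k=4: 0.045679
  k=5: 0.015226
  k=6: 0.005075
Step 2: Partial sum = 1.233333 + 0.411111 + 0.137037 + 0.045679 + 0.015226 + 0.005075
     = 1.847462
Step 3: The full series sum_(k>=1) 3.7*1/3^k converges (geometric series with ratio 1/3 < 1; a constant multiple of a convergent series converges).
Step 4: Fix eps > 0. Since sum_k m(|f_k - f| > eps) < infinity, the Borel-Cantelli lemma gives
        m(limsup_k {|f_k - f| > eps}) = 0, i.e. for a.e. x, |f_k(x) - f(x)| <= eps for all large k.
        Applying this with eps = 1/j for j = 1, 2, ... and intersecting the countably many full-measure sets,
        for a.e. x we get limsup_k |f_k(x) - f(x)| <= 1/j for every j, hence f_k -> f almost everywhere.
Conclusion: series converges; Borel-Cantelli yields f_k -> f a.e.


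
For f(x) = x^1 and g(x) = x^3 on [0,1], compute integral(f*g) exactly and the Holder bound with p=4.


Step 1: Exact integral of f*g = integral(x^4, 0, 1) = 1/5
     = 0.2
Step 2: Holder bound with p=4, q=1.333333:
  ||f||_p = (integral x^4 dx)^(1/4) = (1/5)^(1/4) = 0.66874
  ||g||_q = (integral x^4 dx)^(1/1.333333) = (1/5)^(1/1.333333) = 0.29907
Step 3: Holder bound = ||f||_p * ||g||_q = 0.66874 * 0.29907 = 0.2
Verification: 0.2 <= 0.2 (Holder holds)


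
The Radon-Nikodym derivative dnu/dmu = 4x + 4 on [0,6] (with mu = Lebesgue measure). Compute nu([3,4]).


nu(A) = integral_A (dnu/dmu) dmu = integral_3^4 (4x + 4) dx
Step 1: Antiderivative F(x) = (4/2)x^2 + 4x
Step 2: F(4) = (4/2)*4^2 + 4*4 = 32 + 16 = 48
Step 3: F(3) = (4/2)*3^2 + 4*3 = 18 + 12 = 30
Step 4: nu([3,4]) = F(4) - F(3) = 48 - 30 = 18


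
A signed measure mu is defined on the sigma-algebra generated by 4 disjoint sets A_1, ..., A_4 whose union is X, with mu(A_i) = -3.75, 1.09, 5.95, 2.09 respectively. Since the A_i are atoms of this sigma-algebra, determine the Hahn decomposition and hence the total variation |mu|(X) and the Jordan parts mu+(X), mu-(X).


Step 1: Every measurable set is a union of atoms (the cells / points), so a Hahn decomposition is
  obtained by grouping atoms by sign: P = union of atoms with mu > 0, N = union of the remaining atoms.
  Atoms in P (indices): 2, 3, 4;  atoms in N (indices): 1
  Positive values: 1.09, 5.95, 2.09
  Negative values: -3.75
Step 2: mu+(X) = mu(P) = sum of positive atom values = 9.13
Step 3: mu-(X) = -mu(N) = sum of |negative atom values| = 3.75
Step 4: |mu|(X) = mu+(X) + mu-(X) = 9.13 + 3.75 = 12.88


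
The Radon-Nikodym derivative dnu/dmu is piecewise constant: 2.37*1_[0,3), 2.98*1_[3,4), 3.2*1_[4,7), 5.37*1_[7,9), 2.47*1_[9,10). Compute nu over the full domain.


Integrate each piece of the Radon-Nikodym derivative:
Step 1: integral_0^3 2.37 dx = 2.37*(3-0) = 2.37*3 = 7.11
Step 2: integral_3^4 2.98 dx = 2.98*(4-3) = 2.98*1 = 2.98
Step 3: integral_4^7 3.2 dx = 3.2*(7-4) = 3.2*3 = 9.6
Step 4: integral_7^9 5.37 dx = 5.37*(9-7) = 5.37*2 = 10.74
Step 5: integral_9^10 2.47 dx = 2.47*(10-9) = 2.47*1 = 2.47
Total: 7.11 + 2.98 + 9.6 + 10.74 + 2.47 = 32.9


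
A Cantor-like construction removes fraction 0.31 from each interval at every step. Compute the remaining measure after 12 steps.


Step 1: At each step, fraction remaining = 1 - 0.31 = 0.69
Step 2: After 12 steps, measure = (0.69)^12
Result = 0.011646


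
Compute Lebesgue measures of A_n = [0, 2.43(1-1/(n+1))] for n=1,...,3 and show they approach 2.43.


By continuity of measure from below: if A_n increases to A, then m(A_n) -> m(A).
Here A = [0, 2.43], so m(A) = 2.43
Step 1: a_1 = 2.43*(1 - 1/2) = 1.215, m(A_1) = 1.215
Step 2: a_2 = 2.43*(1 - 1/3) = 1.62, m(A_2) = 1.62
Step 3: a_3 = 2.43*(1 - 1/4) = 1.8225, m(A_3) = 1.8225
Limit: m(A_n) -> m([0,2.43]) = 2.43


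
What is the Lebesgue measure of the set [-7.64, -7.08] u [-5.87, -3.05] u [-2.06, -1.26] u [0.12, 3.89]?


For pairwise disjoint intervals, m(union) = sum of lengths.
= (-7.08 - -7.64) + (-3.05 - -5.87) + (-1.26 - -2.06) + (3.89 - 0.12)
= 0.56 + 2.82 + 0.8 + 3.77
= 7.95


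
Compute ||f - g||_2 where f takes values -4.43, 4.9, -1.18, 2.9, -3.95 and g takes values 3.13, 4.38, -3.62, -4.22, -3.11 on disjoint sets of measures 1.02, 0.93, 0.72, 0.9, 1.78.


Step 1: Compute differences f_i - g_i:
  -4.43 - 3.13 = -7.56
  4.9 - 4.38 = 0.52
  -1.18 - -3.62 = 2.44
  2.9 - -4.22 = 7.12
  -3.95 - -3.11 = -0.84
Step 2: Compute |diff|^2 * measure for each set:
  |-7.56|^2 * 1.02 = 57.1536 * 1.02 = 58.296672
  |0.52|^2 * 0.93 = 0.2704 * 0.93 = 0.251472
  |2.44|^2 * 0.72 = 5.9536 * 0.72 = 4.286592
  |7.12|^2 * 0.9 = 50.6944 * 0.9 = 45.62496
  |-0.84|^2 * 1.78 = 0.7056 * 1.78 = 1.255968
Step 3: Sum = 109.715664
Step 4: ||f-g||_2 = (109.715664)^(1/2) = 10.474525


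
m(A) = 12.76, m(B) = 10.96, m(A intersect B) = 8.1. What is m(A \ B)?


m(A \ B) = m(A) - m(A n B)
= 12.76 - 8.1
= 4.66


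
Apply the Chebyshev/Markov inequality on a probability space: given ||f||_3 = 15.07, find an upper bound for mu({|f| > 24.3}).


Chebyshev/Markov inequality: mu(|f| > eps) <= (||f||_p / eps)^p
Step 1: ||f||_3 / eps = 15.07 / 24.3 = 0.620165
Step 2: Raise to power p = 3:
  (0.620165)^3 = 0.238518
Step 3: Therefore mu(|f| > 24.3) <= 0.238518


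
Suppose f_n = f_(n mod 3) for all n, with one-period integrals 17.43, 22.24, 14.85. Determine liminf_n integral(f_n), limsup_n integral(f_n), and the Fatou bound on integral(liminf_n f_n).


The sequence (integral(f_n)) is periodic with period 3, repeating the values 17.43, 22.24, 14.85 indefinitely.
Step 1: For a periodic sequence, every tail (a_m, a_(m+1), ...) contains all 3 period values infinitely often.
Step 2: Hence inf of every tail = min of the period values = min(17.43, 22.24, 14.85) = 14.85.
        liminf_n integral(f_n) = sup over m of (inf of tail from m) = 14.85.
Step 3: Similarly sup of every tail = max of the period values = 22.24.
        limsup_n integral(f_n) = 22.24.
Step 4: Fatou's lemma: integral(liminf_n f_n) <= liminf_n integral(f_n) = 14.85.
        So the integral of the pointwise liminf is at most 14.85.


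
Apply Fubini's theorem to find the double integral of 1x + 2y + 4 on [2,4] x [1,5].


By Fubini, integrate in x first, then y.
Step 1: Fix y, integrate over x in [2,4]:
  integral(1x + 2y + 4, x=2..4)
  = 1*(4^2 - 2^2)/2 + (2y + 4)*(4 - 2)
  = 6 + (2y + 4)*2
  = 6 + 4y + 8
  = 14 + 4y
Step 2: Integrate over y in [1,5]:
  integral(14 + 4y, y=1..5)
  = 14*4 + 4*(5^2 - 1^2)/2
  = 56 + 48
  = 104


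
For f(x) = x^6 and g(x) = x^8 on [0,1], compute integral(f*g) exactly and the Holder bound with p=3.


Step 1: Exact integral of f*g = integral(x^14, 0, 1) = 1/15
     = 0.066667
Step 2: Holder bound with p=3, q=1.5:
  ||f||_p = (integral x^18 dx)^(1/3) = (1/19)^(1/3) = 0.374756
  ||g||_q = (integral x^12 dx)^(1/1.5) = (1/13)^(1/1.5) = 0.180872
Step 3: Holder bound = ||f||_p * ||g||_q = 0.374756 * 0.180872 = 0.067783
Verification: 0.066667 <= 0.067783 (Holder holds)


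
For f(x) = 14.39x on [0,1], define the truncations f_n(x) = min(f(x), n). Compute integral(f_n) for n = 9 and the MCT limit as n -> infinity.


f(x) = 14.39x on [0,1]; f_n(x) = min(14.39x, n). At n = 9:
Step 1: f(x) reaches 9 at x = 9/14.39 = 0.625434
Step 2: integral(f_9) = integral(14.39x, 0, 0.625434) + integral(9, 0.625434, 1)
       = 14.39*0.625434^2/2 + 9*(1 - 0.625434)
       = 2.814454 + 3.371091
       = 6.185546
Step 3: As n -> infinity, f_n increases to f, so by MCT integral(f_n) -> integral(f) = 14.39/2 = 7.195.
Convergence: integral(f_9) = 6.185546 -> 7.195 as n -> infinity


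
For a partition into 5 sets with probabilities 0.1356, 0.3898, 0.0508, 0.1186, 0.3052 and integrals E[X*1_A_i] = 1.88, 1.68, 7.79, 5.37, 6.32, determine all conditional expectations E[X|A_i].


For each cell A_i: E[X|A_i] = E[X*1_A_i] / P(A_i)
Step 1: E[X|A_1] = 1.88 / 0.1356 = 13.864307
Step 2: E[X|A_2] = 1.68 / 0.3898 = 4.309903
Step 3: E[X|A_3] = 7.79 / 0.0508 = 153.346457
Step 4: E[X|A_4] = 5.37 / 0.1186 = 45.278246
Step 5: E[X|A_5] = 6.32 / 0.3052 = 20.707733
Verification: E[X] = sum E[X*1_A_i] = 1.88 + 1.68 + 7.79 + 5.37 + 6.32 = 23.04


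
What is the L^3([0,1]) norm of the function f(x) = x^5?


Step 1: ||f||_3 = (integral_0^1 |x^5|^3 dx)^(1/3)
     = (integral_0^1 x^15 dx)^(1/3)
Step 2: integral_0^1 x^15 dx = [x^16/(16)] from 0 to 1 = 1^16/16
     = 1/16 = 0.0625
Step 3: ||f||_3 = (0.0625)^(1/3) = 0.39685


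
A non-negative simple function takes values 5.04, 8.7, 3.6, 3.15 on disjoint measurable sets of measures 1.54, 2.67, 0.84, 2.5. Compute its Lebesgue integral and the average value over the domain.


Step 1: Integral = sum(value_i * measure_i)
= 5.04*1.54 + 8.7*2.67 + 3.6*0.84 + 3.15*2.5
= 7.7616 + 23.229 + 3.024 + 7.875
= 41.8896
Step 2: Total measure of domain = 1.54 + 2.67 + 0.84 + 2.5 = 7.55
Step 3: Average value = 41.8896 / 7.55 = 5.548291


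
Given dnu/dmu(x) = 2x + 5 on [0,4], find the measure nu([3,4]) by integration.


nu(A) = integral_A (dnu/dmu) dmu = integral_3^4 (2x + 5) dx
Step 1: Antiderivative F(x) = (2/2)x^2 + 5x
Step 2: F(4) = (2/2)*4^2 + 5*4 = 16 + 20 = 36
Step 3: F(3) = (2/2)*3^2 + 5*3 = 9 + 15 = 24
Step 4: nu([3,4]) = F(4) - F(3) = 36 - 24 = 12


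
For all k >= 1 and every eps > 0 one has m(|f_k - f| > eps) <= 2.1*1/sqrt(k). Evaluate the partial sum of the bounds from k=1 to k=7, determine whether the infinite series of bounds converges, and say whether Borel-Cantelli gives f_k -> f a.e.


Step 1: List the terms 2.1*1/sqrt(k) for k = 1 to 7:
  k=1: 2.1
  k=2: 1.484924
  k=3: 1.212436
  k=4: 1.05
  k=5: 0.939149
  k=6: 0.857321
  k=7: 0.793725
Step 2: Partial sum = 2.1 + 1.484924 + 1.212436 + 1.05 + 0.939149 + 0.857321 + 0.793725
     = 8.437555
Step 3: The full series sum_(k>=1) 2.1*1/sqrt(k) diverges (p-series with p = 1/2 <= 1; a nonzero constant multiple of a divergent series diverges).
Step 4: The (first) Borel-Cantelli lemma requires a summable sequence of measures, so it does not apply here;
        from this bound alone no conclusion about a.e. convergence can be drawn (convergence in measure still
        gives an a.e.-convergent subsequence, but not a.e. convergence of the whole sequence).
Conclusion: series diverges; Borel-Cantelli is inconclusive about a.e. convergence of f_k.


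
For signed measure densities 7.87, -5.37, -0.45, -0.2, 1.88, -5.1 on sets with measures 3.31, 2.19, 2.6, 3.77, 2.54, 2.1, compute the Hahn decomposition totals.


Step 1: Compute signed measure on each set:
  Set 1: 7.87 * 3.31 = 26.0497
  Set 2: -5.37 * 2.19 = -11.7603
  Set 3: -0.45 * 2.6 = -1.17
  Set 4: -0.2 * 3.77 = -0.754
  Set 5: 1.88 * 2.54 = 4.7752
  Set 6: -5.1 * 2.1 = -10.71
Step 2: Total signed measure = (26.0497) + (-11.7603) + (-1.17) + (-0.754) + (4.7752) + (-10.71)
     = 6.4306
Step 3: Positive part mu+(X) = sum of positive contributions = 30.8249
Step 4: Negative part mu-(X) = |sum of negative contributions| = 24.3943


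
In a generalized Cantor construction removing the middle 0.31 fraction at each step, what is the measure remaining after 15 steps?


Step 1: At each step, fraction remaining = 1 - 0.31 = 0.69
Step 2: After 15 steps, measure = (0.69)^15
Result = 0.003826


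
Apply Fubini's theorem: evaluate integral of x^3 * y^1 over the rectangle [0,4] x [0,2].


By Fubini's theorem, the double integral factors as a product of single integrals:
Step 1: integral_0^4 x^3 dx = [x^4/4] from 0 to 4
     = 4^4/4 = 64
Step 2: integral_0^2 y^1 dy = [y^2/2] from 0 to 2
     = 2^2/2 = 2
Step 3: Double integral = 64 * 2 = 128


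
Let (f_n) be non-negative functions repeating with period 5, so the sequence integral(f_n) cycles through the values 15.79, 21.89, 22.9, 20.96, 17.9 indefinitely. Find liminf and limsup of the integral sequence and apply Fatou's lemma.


The sequence (integral(f_n)) is periodic with period 5, repeating the values 15.79, 21.89, 22.9, 20.96, 17.9 indefinitely.
Step 1: For a periodic sequence, every tail (a_m, a_(m+1), ...) contains all 5 period values infinitely often.
Step 2: Hence inf of every tail = min of the period values = min(15.79, 21.89, 22.9, 20.96, 17.9) = 15.79.
        liminf_n integral(f_n) = sup over m of (inf of tail from m) = 15.79.
Step 3: Similarly sup of every tail = max of the period values = 22.9.
        limsup_n integral(f_n) = 22.9.
Step 4: Fatou's lemma: integral(liminf_n f_n) <= liminf_n integral(f_n) = 15.79.
        So the integral of the pointwise liminf is at most 15.79.


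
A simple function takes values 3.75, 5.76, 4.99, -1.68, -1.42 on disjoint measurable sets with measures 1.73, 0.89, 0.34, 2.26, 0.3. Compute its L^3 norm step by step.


Step 1: Compute |f_i|^3 for each value:
  |3.75|^3 = 52.734375
  |5.76|^3 = 191.102976
  |4.99|^3 = 124.251499
  |-1.68|^3 = 4.741632
  |-1.42|^3 = 2.863288
Step 2: Multiply by measures and sum:
  52.734375 * 1.73 = 91.230469
  191.102976 * 0.89 = 170.081649
  124.251499 * 0.34 = 42.24551
  4.741632 * 2.26 = 10.716088
  2.863288 * 0.3 = 0.858986
Sum = 91.230469 + 170.081649 + 42.24551 + 10.716088 + 0.858986 = 315.132702
Step 3: Take the p-th root:
||f||_3 = (315.132702)^(1/3) = 6.805047


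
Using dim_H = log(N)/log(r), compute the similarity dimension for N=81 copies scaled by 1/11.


For a self-similar set with N copies scaled by 1/r:
dim_H = log(N)/log(r) = log(81)/log(11)
= 4.394449/2.397895
= 1.832628


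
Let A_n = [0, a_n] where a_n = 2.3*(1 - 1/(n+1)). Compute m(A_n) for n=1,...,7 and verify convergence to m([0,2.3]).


By continuity of measure from below: if A_n increases to A, then m(A_n) -> m(A).
Here A = [0, 2.3], so m(A) = 2.3
Step 1: a_1 = 2.3*(1 - 1/2) = 1.15, m(A_1) = 1.15
Step 2: a_2 = 2.3*(1 - 1/3) = 1.5333, m(A_2) = 1.5333
Step 3: a_3 = 2.3*(1 - 1/4) = 1.725, m(A_3) = 1.725
Step 4: a_4 = 2.3*(1 - 1/5) = 1.84, m(A_4) = 1.84
Step 5: a_5 = 2.3*(1 - 1/6) = 1.9167, m(A_5) = 1.9167
Step 6: a_6 = 2.3*(1 - 1/7) = 1.9714, m(A_6) = 1.9714
Step 7: a_7 = 2.3*(1 - 1/8) = 2.0125, m(A_7) = 2.0125
Limit: m(A_n) -> m([0,2.3]) = 2.3


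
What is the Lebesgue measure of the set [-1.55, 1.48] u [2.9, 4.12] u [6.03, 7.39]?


For pairwise disjoint intervals, m(union) = sum of lengths.
= (1.48 - -1.55) + (4.12 - 2.9) + (7.39 - 6.03)
= 3.03 + 1.22 + 1.36
= 5.61


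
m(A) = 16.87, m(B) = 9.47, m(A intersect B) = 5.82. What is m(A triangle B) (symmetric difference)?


m(A Delta B) = m(A) + m(B) - 2*m(A n B)
= 16.87 + 9.47 - 2*5.82
= 16.87 + 9.47 - 11.64
= 14.7


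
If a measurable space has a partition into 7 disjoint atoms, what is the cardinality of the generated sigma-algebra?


Each element of the sigma-algebra is a union of some subset of the 7 atoms.
The number of such subsets is 2^7 = 128.


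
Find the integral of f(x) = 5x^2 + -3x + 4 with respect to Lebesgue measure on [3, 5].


The Lebesgue integral of a Riemann-integrable function agrees with the Riemann integral.
Antiderivative F(x) = (5/3)x^3 + (-3/2)x^2 + 4x
F(5) = (5/3)*5^3 + (-3/2)*5^2 + 4*5
     = (5/3)*125 + (-3/2)*25 + 4*5
     = 208.333333 + -37.5 + 20
     = 190.833333
F(3) = 43.5
Integral = F(5) - F(3) = 190.833333 - 43.5 = 147.333333


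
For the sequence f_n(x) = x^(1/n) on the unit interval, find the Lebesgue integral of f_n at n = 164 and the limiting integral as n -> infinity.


At n = 164: f_164(x) = x^(1/164).
Step 1: integral(x^(1/164), 0, 1) = [x^(1/164+1) / (1/164+1)] from 0 to 1
     = 1 / (1/164 + 1) = 1 / ((164+1)/164) = 164/(164+1)
     = 164/165 = 0.993939
Step 2: As n -> infinity, f_n(x) = x^(1/n) -> 1 for x in (0,1], and f_n is increasing in n.
By MCT, lim_n integral(f_n) = integral(lim_n f_n) = integral(1, 0, 1) = 1.
Step 3: Verify convergence: 164/165 = 0.993939 -> 1


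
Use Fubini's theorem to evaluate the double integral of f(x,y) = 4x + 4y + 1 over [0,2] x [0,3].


By Fubini, integrate in x first, then y.
Step 1: Fix y, integrate over x in [0,2]:
  integral(4x + 4y + 1, x=0..2)
  = 4*(2^2 - 0^2)/2 + (4y + 1)*(2 - 0)
  = 8 + (4y + 1)*2
  = 8 + 8y + 2
  = 10 + 8y
Step 2: Integrate over y in [0,3]:
  integral(10 + 8y, y=0..3)
  = 10*3 + 8*(3^2 - 0^2)/2
  = 30 + 36
  = 66


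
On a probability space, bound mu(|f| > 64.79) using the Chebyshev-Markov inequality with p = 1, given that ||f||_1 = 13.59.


Chebyshev/Markov inequality: mu(|f| > eps) <= (||f||_p / eps)^p
Step 1: ||f||_1 / eps = 13.59 / 64.79 = 0.209755
Step 2: Raise to power p = 1:
  (0.209755)^1 = 0.209755
Step 3: Therefore mu(|f| > 64.79) <= 0.209755
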